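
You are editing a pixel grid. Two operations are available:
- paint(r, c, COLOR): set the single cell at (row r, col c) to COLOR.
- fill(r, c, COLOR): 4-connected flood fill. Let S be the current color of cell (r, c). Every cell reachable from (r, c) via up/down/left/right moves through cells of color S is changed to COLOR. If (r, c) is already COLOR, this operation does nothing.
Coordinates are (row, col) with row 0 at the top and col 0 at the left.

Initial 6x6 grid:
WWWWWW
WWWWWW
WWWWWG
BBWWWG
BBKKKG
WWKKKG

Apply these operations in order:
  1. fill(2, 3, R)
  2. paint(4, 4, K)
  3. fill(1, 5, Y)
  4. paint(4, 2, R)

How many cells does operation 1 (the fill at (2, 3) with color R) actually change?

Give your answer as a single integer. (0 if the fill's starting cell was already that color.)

Answer: 20

Derivation:
After op 1 fill(2,3,R) [20 cells changed]:
RRRRRR
RRRRRR
RRRRRG
BBRRRG
BBKKKG
WWKKKG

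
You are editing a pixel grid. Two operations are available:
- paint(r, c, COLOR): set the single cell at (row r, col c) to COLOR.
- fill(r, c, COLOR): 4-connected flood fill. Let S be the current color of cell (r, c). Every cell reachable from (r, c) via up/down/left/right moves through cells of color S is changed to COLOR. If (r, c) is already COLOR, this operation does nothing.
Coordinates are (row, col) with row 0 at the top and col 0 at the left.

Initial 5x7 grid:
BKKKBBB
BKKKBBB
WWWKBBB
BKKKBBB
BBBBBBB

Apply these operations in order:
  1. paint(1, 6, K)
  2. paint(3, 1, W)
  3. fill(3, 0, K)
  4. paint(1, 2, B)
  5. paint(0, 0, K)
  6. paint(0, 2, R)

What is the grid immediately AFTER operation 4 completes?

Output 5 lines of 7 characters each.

Answer: BKKKKKK
BKBKKKK
WWWKKKK
KWKKKKK
KKKKKKK

Derivation:
After op 1 paint(1,6,K):
BKKKBBB
BKKKBBK
WWWKBBB
BKKKBBB
BBBBBBB
After op 2 paint(3,1,W):
BKKKBBB
BKKKBBK
WWWKBBB
BWKKBBB
BBBBBBB
After op 3 fill(3,0,K) [19 cells changed]:
BKKKKKK
BKKKKKK
WWWKKKK
KWKKKKK
KKKKKKK
After op 4 paint(1,2,B):
BKKKKKK
BKBKKKK
WWWKKKK
KWKKKKK
KKKKKKK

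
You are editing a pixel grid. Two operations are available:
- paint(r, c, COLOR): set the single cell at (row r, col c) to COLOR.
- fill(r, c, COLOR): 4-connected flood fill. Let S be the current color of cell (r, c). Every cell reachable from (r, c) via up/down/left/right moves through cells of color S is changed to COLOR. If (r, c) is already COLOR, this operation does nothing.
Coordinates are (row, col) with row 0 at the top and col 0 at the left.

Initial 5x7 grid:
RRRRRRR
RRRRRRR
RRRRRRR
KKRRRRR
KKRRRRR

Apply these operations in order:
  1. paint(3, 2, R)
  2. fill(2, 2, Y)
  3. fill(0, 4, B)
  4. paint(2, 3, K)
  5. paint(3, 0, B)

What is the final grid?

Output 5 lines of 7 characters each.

After op 1 paint(3,2,R):
RRRRRRR
RRRRRRR
RRRRRRR
KKRRRRR
KKRRRRR
After op 2 fill(2,2,Y) [31 cells changed]:
YYYYYYY
YYYYYYY
YYYYYYY
KKYYYYY
KKYYYYY
After op 3 fill(0,4,B) [31 cells changed]:
BBBBBBB
BBBBBBB
BBBBBBB
KKBBBBB
KKBBBBB
After op 4 paint(2,3,K):
BBBBBBB
BBBBBBB
BBBKBBB
KKBBBBB
KKBBBBB
After op 5 paint(3,0,B):
BBBBBBB
BBBBBBB
BBBKBBB
BKBBBBB
KKBBBBB

Answer: BBBBBBB
BBBBBBB
BBBKBBB
BKBBBBB
KKBBBBB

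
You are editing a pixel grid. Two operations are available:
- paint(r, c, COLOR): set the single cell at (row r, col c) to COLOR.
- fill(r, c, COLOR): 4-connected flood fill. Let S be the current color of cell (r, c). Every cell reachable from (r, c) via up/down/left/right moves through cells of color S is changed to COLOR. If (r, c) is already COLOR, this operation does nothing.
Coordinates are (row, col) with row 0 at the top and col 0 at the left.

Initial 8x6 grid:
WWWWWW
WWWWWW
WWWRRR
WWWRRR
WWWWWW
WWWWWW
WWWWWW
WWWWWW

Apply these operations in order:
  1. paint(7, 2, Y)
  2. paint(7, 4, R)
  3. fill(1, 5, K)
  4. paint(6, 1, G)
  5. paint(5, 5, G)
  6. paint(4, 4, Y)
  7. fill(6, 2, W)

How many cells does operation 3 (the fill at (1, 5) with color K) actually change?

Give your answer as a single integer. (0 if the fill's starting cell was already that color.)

After op 1 paint(7,2,Y):
WWWWWW
WWWWWW
WWWRRR
WWWRRR
WWWWWW
WWWWWW
WWWWWW
WWYWWW
After op 2 paint(7,4,R):
WWWWWW
WWWWWW
WWWRRR
WWWRRR
WWWWWW
WWWWWW
WWWWWW
WWYWRW
After op 3 fill(1,5,K) [40 cells changed]:
KKKKKK
KKKKKK
KKKRRR
KKKRRR
KKKKKK
KKKKKK
KKKKKK
KKYKRK

Answer: 40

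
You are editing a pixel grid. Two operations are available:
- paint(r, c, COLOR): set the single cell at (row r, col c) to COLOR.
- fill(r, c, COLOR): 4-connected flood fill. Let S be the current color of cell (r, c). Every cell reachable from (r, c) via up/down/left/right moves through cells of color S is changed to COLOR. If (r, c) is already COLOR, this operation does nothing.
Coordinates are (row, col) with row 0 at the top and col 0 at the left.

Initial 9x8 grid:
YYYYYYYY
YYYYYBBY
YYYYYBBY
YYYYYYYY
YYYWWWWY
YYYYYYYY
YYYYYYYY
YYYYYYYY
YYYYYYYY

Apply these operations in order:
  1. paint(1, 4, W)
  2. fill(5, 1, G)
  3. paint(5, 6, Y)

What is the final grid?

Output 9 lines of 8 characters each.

After op 1 paint(1,4,W):
YYYYYYYY
YYYYWBBY
YYYYYBBY
YYYYYYYY
YYYWWWWY
YYYYYYYY
YYYYYYYY
YYYYYYYY
YYYYYYYY
After op 2 fill(5,1,G) [63 cells changed]:
GGGGGGGG
GGGGWBBG
GGGGGBBG
GGGGGGGG
GGGWWWWG
GGGGGGGG
GGGGGGGG
GGGGGGGG
GGGGGGGG
After op 3 paint(5,6,Y):
GGGGGGGG
GGGGWBBG
GGGGGBBG
GGGGGGGG
GGGWWWWG
GGGGGGYG
GGGGGGGG
GGGGGGGG
GGGGGGGG

Answer: GGGGGGGG
GGGGWBBG
GGGGGBBG
GGGGGGGG
GGGWWWWG
GGGGGGYG
GGGGGGGG
GGGGGGGG
GGGGGGGG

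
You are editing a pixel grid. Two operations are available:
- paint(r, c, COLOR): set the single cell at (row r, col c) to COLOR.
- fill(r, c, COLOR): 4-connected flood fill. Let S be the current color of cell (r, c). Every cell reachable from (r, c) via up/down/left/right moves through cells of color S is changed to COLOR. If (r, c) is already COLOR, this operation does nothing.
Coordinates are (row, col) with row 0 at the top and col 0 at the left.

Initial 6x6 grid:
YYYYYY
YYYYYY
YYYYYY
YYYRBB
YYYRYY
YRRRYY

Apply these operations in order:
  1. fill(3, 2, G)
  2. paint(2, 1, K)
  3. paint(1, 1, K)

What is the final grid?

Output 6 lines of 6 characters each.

Answer: GGGGGG
GKGGGG
GKGGGG
GGGRBB
GGGRYY
GRRRYY

Derivation:
After op 1 fill(3,2,G) [25 cells changed]:
GGGGGG
GGGGGG
GGGGGG
GGGRBB
GGGRYY
GRRRYY
After op 2 paint(2,1,K):
GGGGGG
GGGGGG
GKGGGG
GGGRBB
GGGRYY
GRRRYY
After op 3 paint(1,1,K):
GGGGGG
GKGGGG
GKGGGG
GGGRBB
GGGRYY
GRRRYY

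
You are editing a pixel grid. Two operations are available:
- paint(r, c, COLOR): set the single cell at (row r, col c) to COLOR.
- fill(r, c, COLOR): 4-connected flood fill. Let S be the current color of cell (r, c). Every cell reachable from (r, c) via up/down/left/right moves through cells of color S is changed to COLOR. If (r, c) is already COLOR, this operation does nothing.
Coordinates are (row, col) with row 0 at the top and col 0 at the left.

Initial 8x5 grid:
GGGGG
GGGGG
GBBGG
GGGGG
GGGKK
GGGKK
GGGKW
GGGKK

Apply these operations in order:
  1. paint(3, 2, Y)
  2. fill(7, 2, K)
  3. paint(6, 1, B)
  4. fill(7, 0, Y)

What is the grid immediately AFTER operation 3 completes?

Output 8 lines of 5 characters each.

After op 1 paint(3,2,Y):
GGGGG
GGGGG
GBBGG
GGYGG
GGGKK
GGGKK
GGGKW
GGGKK
After op 2 fill(7,2,K) [29 cells changed]:
KKKKK
KKKKK
KBBKK
KKYKK
KKKKK
KKKKK
KKKKW
KKKKK
After op 3 paint(6,1,B):
KKKKK
KKKKK
KBBKK
KKYKK
KKKKK
KKKKK
KBKKW
KKKKK

Answer: KKKKK
KKKKK
KBBKK
KKYKK
KKKKK
KKKKK
KBKKW
KKKKK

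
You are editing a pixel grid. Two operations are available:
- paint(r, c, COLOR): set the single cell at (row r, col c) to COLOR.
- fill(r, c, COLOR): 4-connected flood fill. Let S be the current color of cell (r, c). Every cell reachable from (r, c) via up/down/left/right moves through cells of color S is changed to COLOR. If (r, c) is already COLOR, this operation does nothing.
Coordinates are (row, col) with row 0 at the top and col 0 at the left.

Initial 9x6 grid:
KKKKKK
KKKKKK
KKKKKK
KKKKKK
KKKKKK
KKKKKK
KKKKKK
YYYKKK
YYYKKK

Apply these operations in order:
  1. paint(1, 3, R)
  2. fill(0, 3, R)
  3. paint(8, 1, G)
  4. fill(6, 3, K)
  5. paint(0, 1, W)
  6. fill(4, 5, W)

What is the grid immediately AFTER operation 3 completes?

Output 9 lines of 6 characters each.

After op 1 paint(1,3,R):
KKKKKK
KKKRKK
KKKKKK
KKKKKK
KKKKKK
KKKKKK
KKKKKK
YYYKKK
YYYKKK
After op 2 fill(0,3,R) [47 cells changed]:
RRRRRR
RRRRRR
RRRRRR
RRRRRR
RRRRRR
RRRRRR
RRRRRR
YYYRRR
YYYRRR
After op 3 paint(8,1,G):
RRRRRR
RRRRRR
RRRRRR
RRRRRR
RRRRRR
RRRRRR
RRRRRR
YYYRRR
YGYRRR

Answer: RRRRRR
RRRRRR
RRRRRR
RRRRRR
RRRRRR
RRRRRR
RRRRRR
YYYRRR
YGYRRR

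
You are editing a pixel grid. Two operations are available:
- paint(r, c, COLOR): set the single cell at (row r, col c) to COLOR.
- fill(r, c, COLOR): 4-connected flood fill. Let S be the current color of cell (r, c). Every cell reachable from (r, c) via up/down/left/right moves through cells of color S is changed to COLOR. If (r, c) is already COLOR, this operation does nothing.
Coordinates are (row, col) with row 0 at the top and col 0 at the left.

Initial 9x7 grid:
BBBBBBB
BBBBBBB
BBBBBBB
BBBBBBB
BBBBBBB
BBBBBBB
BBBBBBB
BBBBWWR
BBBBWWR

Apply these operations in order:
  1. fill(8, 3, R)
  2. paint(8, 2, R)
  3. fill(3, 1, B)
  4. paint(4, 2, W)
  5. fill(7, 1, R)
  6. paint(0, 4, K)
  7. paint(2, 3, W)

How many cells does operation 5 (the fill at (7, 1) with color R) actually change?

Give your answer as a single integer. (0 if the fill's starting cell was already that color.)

Answer: 58

Derivation:
After op 1 fill(8,3,R) [57 cells changed]:
RRRRRRR
RRRRRRR
RRRRRRR
RRRRRRR
RRRRRRR
RRRRRRR
RRRRRRR
RRRRWWR
RRRRWWR
After op 2 paint(8,2,R):
RRRRRRR
RRRRRRR
RRRRRRR
RRRRRRR
RRRRRRR
RRRRRRR
RRRRRRR
RRRRWWR
RRRRWWR
After op 3 fill(3,1,B) [59 cells changed]:
BBBBBBB
BBBBBBB
BBBBBBB
BBBBBBB
BBBBBBB
BBBBBBB
BBBBBBB
BBBBWWB
BBBBWWB
After op 4 paint(4,2,W):
BBBBBBB
BBBBBBB
BBBBBBB
BBBBBBB
BBWBBBB
BBBBBBB
BBBBBBB
BBBBWWB
BBBBWWB
After op 5 fill(7,1,R) [58 cells changed]:
RRRRRRR
RRRRRRR
RRRRRRR
RRRRRRR
RRWRRRR
RRRRRRR
RRRRRRR
RRRRWWR
RRRRWWR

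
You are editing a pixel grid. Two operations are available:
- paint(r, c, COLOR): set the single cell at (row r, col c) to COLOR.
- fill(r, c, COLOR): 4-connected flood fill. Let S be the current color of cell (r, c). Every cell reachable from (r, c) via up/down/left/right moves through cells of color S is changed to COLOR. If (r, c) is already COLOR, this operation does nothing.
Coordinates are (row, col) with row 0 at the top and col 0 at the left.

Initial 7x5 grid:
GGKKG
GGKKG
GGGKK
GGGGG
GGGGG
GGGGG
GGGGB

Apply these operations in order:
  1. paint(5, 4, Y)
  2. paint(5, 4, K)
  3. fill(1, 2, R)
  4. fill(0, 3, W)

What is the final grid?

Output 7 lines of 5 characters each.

Answer: GGWWG
GGWWG
GGGWW
GGGGG
GGGGG
GGGGK
GGGGB

Derivation:
After op 1 paint(5,4,Y):
GGKKG
GGKKG
GGGKK
GGGGG
GGGGG
GGGGY
GGGGB
After op 2 paint(5,4,K):
GGKKG
GGKKG
GGGKK
GGGGG
GGGGG
GGGGK
GGGGB
After op 3 fill(1,2,R) [6 cells changed]:
GGRRG
GGRRG
GGGRR
GGGGG
GGGGG
GGGGK
GGGGB
After op 4 fill(0,3,W) [6 cells changed]:
GGWWG
GGWWG
GGGWW
GGGGG
GGGGG
GGGGK
GGGGB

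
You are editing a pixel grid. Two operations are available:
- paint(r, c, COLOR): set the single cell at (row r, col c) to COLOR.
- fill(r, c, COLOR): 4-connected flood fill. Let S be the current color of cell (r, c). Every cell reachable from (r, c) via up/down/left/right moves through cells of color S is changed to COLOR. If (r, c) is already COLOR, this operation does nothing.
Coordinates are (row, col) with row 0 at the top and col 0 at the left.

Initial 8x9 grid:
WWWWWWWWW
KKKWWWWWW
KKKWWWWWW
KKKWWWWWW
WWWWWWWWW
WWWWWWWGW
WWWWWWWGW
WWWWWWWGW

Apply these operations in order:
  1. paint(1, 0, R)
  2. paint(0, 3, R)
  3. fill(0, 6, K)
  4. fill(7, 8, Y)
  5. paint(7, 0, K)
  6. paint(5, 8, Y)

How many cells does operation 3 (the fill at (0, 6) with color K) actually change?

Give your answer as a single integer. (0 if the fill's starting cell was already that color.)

After op 1 paint(1,0,R):
WWWWWWWWW
RKKWWWWWW
KKKWWWWWW
KKKWWWWWW
WWWWWWWWW
WWWWWWWGW
WWWWWWWGW
WWWWWWWGW
After op 2 paint(0,3,R):
WWWRWWWWW
RKKWWWWWW
KKKWWWWWW
KKKWWWWWW
WWWWWWWWW
WWWWWWWGW
WWWWWWWGW
WWWWWWWGW
After op 3 fill(0,6,K) [56 cells changed]:
WWWRKKKKK
RKKKKKKKK
KKKKKKKKK
KKKKKKKKK
KKKKKKKKK
KKKKKKKGK
KKKKKKKGK
KKKKKKKGK

Answer: 56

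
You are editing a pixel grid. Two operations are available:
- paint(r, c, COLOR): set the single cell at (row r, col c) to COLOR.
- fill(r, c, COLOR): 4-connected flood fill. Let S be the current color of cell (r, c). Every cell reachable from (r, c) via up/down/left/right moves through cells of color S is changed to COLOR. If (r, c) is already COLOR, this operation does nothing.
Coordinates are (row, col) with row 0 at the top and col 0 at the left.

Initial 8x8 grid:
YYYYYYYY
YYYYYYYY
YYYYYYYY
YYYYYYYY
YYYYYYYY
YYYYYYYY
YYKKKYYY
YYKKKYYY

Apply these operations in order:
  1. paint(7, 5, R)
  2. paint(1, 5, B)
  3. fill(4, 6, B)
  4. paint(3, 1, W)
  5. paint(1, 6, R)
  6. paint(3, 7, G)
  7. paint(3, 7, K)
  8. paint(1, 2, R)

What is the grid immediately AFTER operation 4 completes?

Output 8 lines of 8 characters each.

Answer: BBBBBBBB
BBBBBBBB
BBBBBBBB
BWBBBBBB
BBBBBBBB
BBBBBBBB
BBKKKBBB
BBKKKRBB

Derivation:
After op 1 paint(7,5,R):
YYYYYYYY
YYYYYYYY
YYYYYYYY
YYYYYYYY
YYYYYYYY
YYYYYYYY
YYKKKYYY
YYKKKRYY
After op 2 paint(1,5,B):
YYYYYYYY
YYYYYBYY
YYYYYYYY
YYYYYYYY
YYYYYYYY
YYYYYYYY
YYKKKYYY
YYKKKRYY
After op 3 fill(4,6,B) [56 cells changed]:
BBBBBBBB
BBBBBBBB
BBBBBBBB
BBBBBBBB
BBBBBBBB
BBBBBBBB
BBKKKBBB
BBKKKRBB
After op 4 paint(3,1,W):
BBBBBBBB
BBBBBBBB
BBBBBBBB
BWBBBBBB
BBBBBBBB
BBBBBBBB
BBKKKBBB
BBKKKRBB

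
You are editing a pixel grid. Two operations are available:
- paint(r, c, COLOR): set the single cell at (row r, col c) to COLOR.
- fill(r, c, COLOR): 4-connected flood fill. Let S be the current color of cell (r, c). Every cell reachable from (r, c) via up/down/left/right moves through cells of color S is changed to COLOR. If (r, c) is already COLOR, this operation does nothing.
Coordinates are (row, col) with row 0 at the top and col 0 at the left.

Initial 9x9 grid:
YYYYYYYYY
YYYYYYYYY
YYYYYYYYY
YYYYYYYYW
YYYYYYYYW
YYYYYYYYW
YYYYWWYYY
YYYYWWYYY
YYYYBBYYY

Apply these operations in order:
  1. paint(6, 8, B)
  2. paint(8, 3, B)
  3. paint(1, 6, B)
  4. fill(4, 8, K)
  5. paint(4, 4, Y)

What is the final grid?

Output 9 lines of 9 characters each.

Answer: YYYYYYYYY
YYYYYYBYY
YYYYYYYYY
YYYYYYYYK
YYYYYYYYK
YYYYYYYYK
YYYYWWYYB
YYYYWWYYY
YYYBBBYYY

Derivation:
After op 1 paint(6,8,B):
YYYYYYYYY
YYYYYYYYY
YYYYYYYYY
YYYYYYYYW
YYYYYYYYW
YYYYYYYYW
YYYYWWYYB
YYYYWWYYY
YYYYBBYYY
After op 2 paint(8,3,B):
YYYYYYYYY
YYYYYYYYY
YYYYYYYYY
YYYYYYYYW
YYYYYYYYW
YYYYYYYYW
YYYYWWYYB
YYYYWWYYY
YYYBBBYYY
After op 3 paint(1,6,B):
YYYYYYYYY
YYYYYYBYY
YYYYYYYYY
YYYYYYYYW
YYYYYYYYW
YYYYYYYYW
YYYYWWYYB
YYYYWWYYY
YYYBBBYYY
After op 4 fill(4,8,K) [3 cells changed]:
YYYYYYYYY
YYYYYYBYY
YYYYYYYYY
YYYYYYYYK
YYYYYYYYK
YYYYYYYYK
YYYYWWYYB
YYYYWWYYY
YYYBBBYYY
After op 5 paint(4,4,Y):
YYYYYYYYY
YYYYYYBYY
YYYYYYYYY
YYYYYYYYK
YYYYYYYYK
YYYYYYYYK
YYYYWWYYB
YYYYWWYYY
YYYBBBYYY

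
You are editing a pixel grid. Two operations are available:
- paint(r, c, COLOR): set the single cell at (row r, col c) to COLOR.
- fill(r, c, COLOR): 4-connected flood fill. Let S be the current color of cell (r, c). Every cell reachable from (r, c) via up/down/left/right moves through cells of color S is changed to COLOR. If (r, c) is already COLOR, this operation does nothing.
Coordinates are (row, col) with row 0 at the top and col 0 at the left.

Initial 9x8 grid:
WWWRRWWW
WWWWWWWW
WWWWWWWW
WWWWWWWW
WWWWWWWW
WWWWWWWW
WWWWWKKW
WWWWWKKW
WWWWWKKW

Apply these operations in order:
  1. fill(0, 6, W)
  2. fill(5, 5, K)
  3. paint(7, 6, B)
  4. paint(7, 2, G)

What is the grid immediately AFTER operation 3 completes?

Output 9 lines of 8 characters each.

Answer: KKKRRKKK
KKKKKKKK
KKKKKKKK
KKKKKKKK
KKKKKKKK
KKKKKKKK
KKKKKKKK
KKKKKKBK
KKKKKKKK

Derivation:
After op 1 fill(0,6,W) [0 cells changed]:
WWWRRWWW
WWWWWWWW
WWWWWWWW
WWWWWWWW
WWWWWWWW
WWWWWWWW
WWWWWKKW
WWWWWKKW
WWWWWKKW
After op 2 fill(5,5,K) [64 cells changed]:
KKKRRKKK
KKKKKKKK
KKKKKKKK
KKKKKKKK
KKKKKKKK
KKKKKKKK
KKKKKKKK
KKKKKKKK
KKKKKKKK
After op 3 paint(7,6,B):
KKKRRKKK
KKKKKKKK
KKKKKKKK
KKKKKKKK
KKKKKKKK
KKKKKKKK
KKKKKKKK
KKKKKKBK
KKKKKKKK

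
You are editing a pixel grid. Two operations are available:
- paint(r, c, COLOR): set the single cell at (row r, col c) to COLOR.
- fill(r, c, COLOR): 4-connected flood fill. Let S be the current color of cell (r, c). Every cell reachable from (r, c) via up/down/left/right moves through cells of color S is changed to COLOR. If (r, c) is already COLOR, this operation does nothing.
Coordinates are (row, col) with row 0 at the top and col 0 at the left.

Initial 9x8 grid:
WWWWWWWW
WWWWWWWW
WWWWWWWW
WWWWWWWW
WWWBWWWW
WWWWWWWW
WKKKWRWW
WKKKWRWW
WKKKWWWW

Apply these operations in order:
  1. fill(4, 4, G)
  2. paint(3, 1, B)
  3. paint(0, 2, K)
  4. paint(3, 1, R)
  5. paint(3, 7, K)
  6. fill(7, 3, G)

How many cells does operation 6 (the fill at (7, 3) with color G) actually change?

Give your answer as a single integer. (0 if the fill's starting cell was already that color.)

Answer: 9

Derivation:
After op 1 fill(4,4,G) [60 cells changed]:
GGGGGGGG
GGGGGGGG
GGGGGGGG
GGGGGGGG
GGGBGGGG
GGGGGGGG
GKKKGRGG
GKKKGRGG
GKKKGGGG
After op 2 paint(3,1,B):
GGGGGGGG
GGGGGGGG
GGGGGGGG
GBGGGGGG
GGGBGGGG
GGGGGGGG
GKKKGRGG
GKKKGRGG
GKKKGGGG
After op 3 paint(0,2,K):
GGKGGGGG
GGGGGGGG
GGGGGGGG
GBGGGGGG
GGGBGGGG
GGGGGGGG
GKKKGRGG
GKKKGRGG
GKKKGGGG
After op 4 paint(3,1,R):
GGKGGGGG
GGGGGGGG
GGGGGGGG
GRGGGGGG
GGGBGGGG
GGGGGGGG
GKKKGRGG
GKKKGRGG
GKKKGGGG
After op 5 paint(3,7,K):
GGKGGGGG
GGGGGGGG
GGGGGGGG
GRGGGGGK
GGGBGGGG
GGGGGGGG
GKKKGRGG
GKKKGRGG
GKKKGGGG
After op 6 fill(7,3,G) [9 cells changed]:
GGKGGGGG
GGGGGGGG
GGGGGGGG
GRGGGGGK
GGGBGGGG
GGGGGGGG
GGGGGRGG
GGGGGRGG
GGGGGGGG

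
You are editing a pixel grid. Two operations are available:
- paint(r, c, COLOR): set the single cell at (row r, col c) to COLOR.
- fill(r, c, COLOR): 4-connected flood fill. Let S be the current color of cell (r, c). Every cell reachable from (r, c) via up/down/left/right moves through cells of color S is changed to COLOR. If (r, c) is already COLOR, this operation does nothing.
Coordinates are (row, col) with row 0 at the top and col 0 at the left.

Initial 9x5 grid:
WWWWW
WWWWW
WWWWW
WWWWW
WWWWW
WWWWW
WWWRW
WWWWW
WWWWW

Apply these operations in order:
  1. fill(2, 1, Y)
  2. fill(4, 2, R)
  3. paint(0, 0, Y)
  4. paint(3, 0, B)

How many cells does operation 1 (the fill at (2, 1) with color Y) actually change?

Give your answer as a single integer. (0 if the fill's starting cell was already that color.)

Answer: 44

Derivation:
After op 1 fill(2,1,Y) [44 cells changed]:
YYYYY
YYYYY
YYYYY
YYYYY
YYYYY
YYYYY
YYYRY
YYYYY
YYYYY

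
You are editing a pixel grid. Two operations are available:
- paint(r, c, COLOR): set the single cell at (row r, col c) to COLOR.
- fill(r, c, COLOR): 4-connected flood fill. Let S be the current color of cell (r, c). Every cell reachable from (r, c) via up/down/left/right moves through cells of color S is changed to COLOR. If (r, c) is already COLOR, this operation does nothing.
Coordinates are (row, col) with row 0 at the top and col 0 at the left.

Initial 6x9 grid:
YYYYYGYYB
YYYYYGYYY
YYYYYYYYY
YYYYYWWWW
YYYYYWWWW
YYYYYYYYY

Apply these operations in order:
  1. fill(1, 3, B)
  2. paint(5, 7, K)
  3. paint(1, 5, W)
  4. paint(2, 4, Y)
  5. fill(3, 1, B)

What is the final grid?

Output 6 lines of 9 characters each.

Answer: BBBBBGBBB
BBBBBWBBB
BBBBYBBBB
BBBBBWWWW
BBBBBWWWW
BBBBBBBKB

Derivation:
After op 1 fill(1,3,B) [43 cells changed]:
BBBBBGBBB
BBBBBGBBB
BBBBBBBBB
BBBBBWWWW
BBBBBWWWW
BBBBBBBBB
After op 2 paint(5,7,K):
BBBBBGBBB
BBBBBGBBB
BBBBBBBBB
BBBBBWWWW
BBBBBWWWW
BBBBBBBKB
After op 3 paint(1,5,W):
BBBBBGBBB
BBBBBWBBB
BBBBBBBBB
BBBBBWWWW
BBBBBWWWW
BBBBBBBKB
After op 4 paint(2,4,Y):
BBBBBGBBB
BBBBBWBBB
BBBBYBBBB
BBBBBWWWW
BBBBBWWWW
BBBBBBBKB
After op 5 fill(3,1,B) [0 cells changed]:
BBBBBGBBB
BBBBBWBBB
BBBBYBBBB
BBBBBWWWW
BBBBBWWWW
BBBBBBBKB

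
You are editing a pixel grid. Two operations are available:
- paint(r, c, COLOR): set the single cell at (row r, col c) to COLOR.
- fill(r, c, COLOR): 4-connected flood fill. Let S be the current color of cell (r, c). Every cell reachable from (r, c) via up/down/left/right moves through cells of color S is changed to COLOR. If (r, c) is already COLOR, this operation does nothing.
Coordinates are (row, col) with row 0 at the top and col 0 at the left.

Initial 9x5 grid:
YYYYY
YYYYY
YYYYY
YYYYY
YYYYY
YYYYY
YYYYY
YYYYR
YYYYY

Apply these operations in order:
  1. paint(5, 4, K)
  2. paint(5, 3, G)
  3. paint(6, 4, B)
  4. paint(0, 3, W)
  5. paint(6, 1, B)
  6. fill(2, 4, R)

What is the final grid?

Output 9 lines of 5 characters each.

Answer: RRRWR
RRRRR
RRRRR
RRRRR
RRRRR
RRRGK
RBRRB
RRRRR
RRRRR

Derivation:
After op 1 paint(5,4,K):
YYYYY
YYYYY
YYYYY
YYYYY
YYYYY
YYYYK
YYYYY
YYYYR
YYYYY
After op 2 paint(5,3,G):
YYYYY
YYYYY
YYYYY
YYYYY
YYYYY
YYYGK
YYYYY
YYYYR
YYYYY
After op 3 paint(6,4,B):
YYYYY
YYYYY
YYYYY
YYYYY
YYYYY
YYYGK
YYYYB
YYYYR
YYYYY
After op 4 paint(0,3,W):
YYYWY
YYYYY
YYYYY
YYYYY
YYYYY
YYYGK
YYYYB
YYYYR
YYYYY
After op 5 paint(6,1,B):
YYYWY
YYYYY
YYYYY
YYYYY
YYYYY
YYYGK
YBYYB
YYYYR
YYYYY
After op 6 fill(2,4,R) [39 cells changed]:
RRRWR
RRRRR
RRRRR
RRRRR
RRRRR
RRRGK
RBRRB
RRRRR
RRRRR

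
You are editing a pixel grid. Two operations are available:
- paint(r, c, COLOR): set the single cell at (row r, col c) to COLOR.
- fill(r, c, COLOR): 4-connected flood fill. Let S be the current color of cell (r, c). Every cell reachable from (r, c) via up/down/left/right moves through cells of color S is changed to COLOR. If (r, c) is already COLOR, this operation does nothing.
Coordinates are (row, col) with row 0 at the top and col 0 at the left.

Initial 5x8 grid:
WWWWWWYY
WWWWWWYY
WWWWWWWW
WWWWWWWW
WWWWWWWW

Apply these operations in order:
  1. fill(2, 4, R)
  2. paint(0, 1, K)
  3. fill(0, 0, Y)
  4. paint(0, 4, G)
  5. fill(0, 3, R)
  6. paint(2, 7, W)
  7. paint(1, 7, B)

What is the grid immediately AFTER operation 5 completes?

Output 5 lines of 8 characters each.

After op 1 fill(2,4,R) [36 cells changed]:
RRRRRRYY
RRRRRRYY
RRRRRRRR
RRRRRRRR
RRRRRRRR
After op 2 paint(0,1,K):
RKRRRRYY
RRRRRRYY
RRRRRRRR
RRRRRRRR
RRRRRRRR
After op 3 fill(0,0,Y) [35 cells changed]:
YKYYYYYY
YYYYYYYY
YYYYYYYY
YYYYYYYY
YYYYYYYY
After op 4 paint(0,4,G):
YKYYGYYY
YYYYYYYY
YYYYYYYY
YYYYYYYY
YYYYYYYY
After op 5 fill(0,3,R) [38 cells changed]:
RKRRGRRR
RRRRRRRR
RRRRRRRR
RRRRRRRR
RRRRRRRR

Answer: RKRRGRRR
RRRRRRRR
RRRRRRRR
RRRRRRRR
RRRRRRRR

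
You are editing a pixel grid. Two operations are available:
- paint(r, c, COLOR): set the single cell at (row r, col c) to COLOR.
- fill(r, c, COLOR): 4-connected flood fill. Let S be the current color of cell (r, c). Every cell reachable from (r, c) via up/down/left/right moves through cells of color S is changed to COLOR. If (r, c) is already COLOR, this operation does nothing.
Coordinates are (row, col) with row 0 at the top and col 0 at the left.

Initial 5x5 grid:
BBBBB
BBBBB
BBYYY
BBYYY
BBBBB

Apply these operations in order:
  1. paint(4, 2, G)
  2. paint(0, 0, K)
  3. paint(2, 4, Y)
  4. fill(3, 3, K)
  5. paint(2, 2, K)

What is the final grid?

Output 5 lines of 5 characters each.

After op 1 paint(4,2,G):
BBBBB
BBBBB
BBYYY
BBYYY
BBGBB
After op 2 paint(0,0,K):
KBBBB
BBBBB
BBYYY
BBYYY
BBGBB
After op 3 paint(2,4,Y):
KBBBB
BBBBB
BBYYY
BBYYY
BBGBB
After op 4 fill(3,3,K) [6 cells changed]:
KBBBB
BBBBB
BBKKK
BBKKK
BBGBB
After op 5 paint(2,2,K):
KBBBB
BBBBB
BBKKK
BBKKK
BBGBB

Answer: KBBBB
BBBBB
BBKKK
BBKKK
BBGBB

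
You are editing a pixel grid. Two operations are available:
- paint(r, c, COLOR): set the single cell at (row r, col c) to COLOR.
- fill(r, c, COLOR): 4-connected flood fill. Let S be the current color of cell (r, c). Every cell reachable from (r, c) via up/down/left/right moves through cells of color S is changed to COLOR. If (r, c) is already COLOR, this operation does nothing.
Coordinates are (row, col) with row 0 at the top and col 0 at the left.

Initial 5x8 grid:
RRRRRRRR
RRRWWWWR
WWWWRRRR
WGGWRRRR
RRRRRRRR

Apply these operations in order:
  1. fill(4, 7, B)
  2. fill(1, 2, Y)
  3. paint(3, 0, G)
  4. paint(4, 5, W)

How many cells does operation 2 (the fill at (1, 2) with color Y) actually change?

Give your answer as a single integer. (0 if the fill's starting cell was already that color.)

After op 1 fill(4,7,B) [28 cells changed]:
BBBBBBBB
BBBWWWWB
WWWWBBBB
WGGWBBBB
BBBBBBBB
After op 2 fill(1,2,Y) [28 cells changed]:
YYYYYYYY
YYYWWWWY
WWWWYYYY
WGGWYYYY
YYYYYYYY

Answer: 28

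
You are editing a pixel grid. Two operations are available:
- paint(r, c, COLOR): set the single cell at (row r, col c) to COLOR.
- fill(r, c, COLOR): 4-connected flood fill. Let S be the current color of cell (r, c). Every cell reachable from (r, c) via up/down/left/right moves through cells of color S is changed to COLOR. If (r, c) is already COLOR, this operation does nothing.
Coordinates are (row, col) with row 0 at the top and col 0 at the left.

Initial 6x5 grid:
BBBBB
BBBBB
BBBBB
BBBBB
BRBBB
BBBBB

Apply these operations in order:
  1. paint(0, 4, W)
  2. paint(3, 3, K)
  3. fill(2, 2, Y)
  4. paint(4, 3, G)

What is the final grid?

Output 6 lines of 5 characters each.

After op 1 paint(0,4,W):
BBBBW
BBBBB
BBBBB
BBBBB
BRBBB
BBBBB
After op 2 paint(3,3,K):
BBBBW
BBBBB
BBBBB
BBBKB
BRBBB
BBBBB
After op 3 fill(2,2,Y) [27 cells changed]:
YYYYW
YYYYY
YYYYY
YYYKY
YRYYY
YYYYY
After op 4 paint(4,3,G):
YYYYW
YYYYY
YYYYY
YYYKY
YRYGY
YYYYY

Answer: YYYYW
YYYYY
YYYYY
YYYKY
YRYGY
YYYYY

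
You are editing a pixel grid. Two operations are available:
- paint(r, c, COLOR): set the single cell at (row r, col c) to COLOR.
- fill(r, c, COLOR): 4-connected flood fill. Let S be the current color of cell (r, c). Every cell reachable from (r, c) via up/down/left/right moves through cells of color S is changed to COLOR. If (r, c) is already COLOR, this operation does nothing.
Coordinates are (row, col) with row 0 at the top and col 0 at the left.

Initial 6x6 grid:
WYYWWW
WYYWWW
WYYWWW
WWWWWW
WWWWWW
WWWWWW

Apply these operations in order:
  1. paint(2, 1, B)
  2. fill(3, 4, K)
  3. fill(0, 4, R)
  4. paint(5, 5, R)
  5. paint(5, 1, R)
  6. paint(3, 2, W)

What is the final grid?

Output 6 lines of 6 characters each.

Answer: RYYRRR
RYYRRR
RBYRRR
RRWRRR
RRRRRR
RRRRRR

Derivation:
After op 1 paint(2,1,B):
WYYWWW
WYYWWW
WBYWWW
WWWWWW
WWWWWW
WWWWWW
After op 2 fill(3,4,K) [30 cells changed]:
KYYKKK
KYYKKK
KBYKKK
KKKKKK
KKKKKK
KKKKKK
After op 3 fill(0,4,R) [30 cells changed]:
RYYRRR
RYYRRR
RBYRRR
RRRRRR
RRRRRR
RRRRRR
After op 4 paint(5,5,R):
RYYRRR
RYYRRR
RBYRRR
RRRRRR
RRRRRR
RRRRRR
After op 5 paint(5,1,R):
RYYRRR
RYYRRR
RBYRRR
RRRRRR
RRRRRR
RRRRRR
After op 6 paint(3,2,W):
RYYRRR
RYYRRR
RBYRRR
RRWRRR
RRRRRR
RRRRRR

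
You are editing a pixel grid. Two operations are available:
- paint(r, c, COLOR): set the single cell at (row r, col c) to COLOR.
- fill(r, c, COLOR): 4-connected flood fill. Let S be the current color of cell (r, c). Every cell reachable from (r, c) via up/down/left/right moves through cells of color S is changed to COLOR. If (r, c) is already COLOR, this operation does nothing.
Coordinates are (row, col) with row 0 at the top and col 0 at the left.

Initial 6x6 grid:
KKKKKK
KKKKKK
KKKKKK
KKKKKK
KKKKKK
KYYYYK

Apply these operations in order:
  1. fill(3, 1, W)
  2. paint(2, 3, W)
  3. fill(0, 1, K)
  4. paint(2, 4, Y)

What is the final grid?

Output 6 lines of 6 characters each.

Answer: KKKKKK
KKKKKK
KKKKYK
KKKKKK
KKKKKK
KYYYYK

Derivation:
After op 1 fill(3,1,W) [32 cells changed]:
WWWWWW
WWWWWW
WWWWWW
WWWWWW
WWWWWW
WYYYYW
After op 2 paint(2,3,W):
WWWWWW
WWWWWW
WWWWWW
WWWWWW
WWWWWW
WYYYYW
After op 3 fill(0,1,K) [32 cells changed]:
KKKKKK
KKKKKK
KKKKKK
KKKKKK
KKKKKK
KYYYYK
After op 4 paint(2,4,Y):
KKKKKK
KKKKKK
KKKKYK
KKKKKK
KKKKKK
KYYYYK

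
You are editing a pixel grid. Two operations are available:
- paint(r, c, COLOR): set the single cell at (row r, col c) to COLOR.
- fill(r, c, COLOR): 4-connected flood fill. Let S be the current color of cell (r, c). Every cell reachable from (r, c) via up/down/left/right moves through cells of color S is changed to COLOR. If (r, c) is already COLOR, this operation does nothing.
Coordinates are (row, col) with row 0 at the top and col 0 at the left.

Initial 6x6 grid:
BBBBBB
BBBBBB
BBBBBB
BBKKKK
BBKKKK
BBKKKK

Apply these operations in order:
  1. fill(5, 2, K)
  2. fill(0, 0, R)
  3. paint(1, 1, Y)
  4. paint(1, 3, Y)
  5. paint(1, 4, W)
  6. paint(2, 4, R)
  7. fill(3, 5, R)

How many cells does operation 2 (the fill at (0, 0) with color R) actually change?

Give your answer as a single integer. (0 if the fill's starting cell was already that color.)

After op 1 fill(5,2,K) [0 cells changed]:
BBBBBB
BBBBBB
BBBBBB
BBKKKK
BBKKKK
BBKKKK
After op 2 fill(0,0,R) [24 cells changed]:
RRRRRR
RRRRRR
RRRRRR
RRKKKK
RRKKKK
RRKKKK

Answer: 24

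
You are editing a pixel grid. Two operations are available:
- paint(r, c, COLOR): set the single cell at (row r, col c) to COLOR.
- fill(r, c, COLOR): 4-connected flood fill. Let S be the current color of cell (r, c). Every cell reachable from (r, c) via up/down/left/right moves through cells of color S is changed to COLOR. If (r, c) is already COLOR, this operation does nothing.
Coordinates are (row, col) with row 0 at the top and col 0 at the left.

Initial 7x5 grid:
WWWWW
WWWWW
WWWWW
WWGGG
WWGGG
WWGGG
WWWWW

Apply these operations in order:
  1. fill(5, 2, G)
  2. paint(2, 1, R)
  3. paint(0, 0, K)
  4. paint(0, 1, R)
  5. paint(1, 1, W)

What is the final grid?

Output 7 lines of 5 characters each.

After op 1 fill(5,2,G) [0 cells changed]:
WWWWW
WWWWW
WWWWW
WWGGG
WWGGG
WWGGG
WWWWW
After op 2 paint(2,1,R):
WWWWW
WWWWW
WRWWW
WWGGG
WWGGG
WWGGG
WWWWW
After op 3 paint(0,0,K):
KWWWW
WWWWW
WRWWW
WWGGG
WWGGG
WWGGG
WWWWW
After op 4 paint(0,1,R):
KRWWW
WWWWW
WRWWW
WWGGG
WWGGG
WWGGG
WWWWW
After op 5 paint(1,1,W):
KRWWW
WWWWW
WRWWW
WWGGG
WWGGG
WWGGG
WWWWW

Answer: KRWWW
WWWWW
WRWWW
WWGGG
WWGGG
WWGGG
WWWWW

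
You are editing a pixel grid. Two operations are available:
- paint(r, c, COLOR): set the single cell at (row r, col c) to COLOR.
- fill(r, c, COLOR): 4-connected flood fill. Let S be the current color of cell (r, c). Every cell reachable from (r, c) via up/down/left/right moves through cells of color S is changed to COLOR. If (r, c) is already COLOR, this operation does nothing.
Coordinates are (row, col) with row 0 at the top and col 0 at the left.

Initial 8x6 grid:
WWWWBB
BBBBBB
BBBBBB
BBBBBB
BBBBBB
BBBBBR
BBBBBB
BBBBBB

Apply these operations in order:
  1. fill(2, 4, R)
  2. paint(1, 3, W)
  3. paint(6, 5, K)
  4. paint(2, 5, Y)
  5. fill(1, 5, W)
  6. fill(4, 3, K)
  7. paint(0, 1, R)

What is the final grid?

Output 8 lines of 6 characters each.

After op 1 fill(2,4,R) [43 cells changed]:
WWWWRR
RRRRRR
RRRRRR
RRRRRR
RRRRRR
RRRRRR
RRRRRR
RRRRRR
After op 2 paint(1,3,W):
WWWWRR
RRRWRR
RRRRRR
RRRRRR
RRRRRR
RRRRRR
RRRRRR
RRRRRR
After op 3 paint(6,5,K):
WWWWRR
RRRWRR
RRRRRR
RRRRRR
RRRRRR
RRRRRR
RRRRRK
RRRRRR
After op 4 paint(2,5,Y):
WWWWRR
RRRWRR
RRRRRY
RRRRRR
RRRRRR
RRRRRR
RRRRRK
RRRRRR
After op 5 fill(1,5,W) [41 cells changed]:
WWWWWW
WWWWWW
WWWWWY
WWWWWW
WWWWWW
WWWWWW
WWWWWK
WWWWWW
After op 6 fill(4,3,K) [46 cells changed]:
KKKKKK
KKKKKK
KKKKKY
KKKKKK
KKKKKK
KKKKKK
KKKKKK
KKKKKK
After op 7 paint(0,1,R):
KRKKKK
KKKKKK
KKKKKY
KKKKKK
KKKKKK
KKKKKK
KKKKKK
KKKKKK

Answer: KRKKKK
KKKKKK
KKKKKY
KKKKKK
KKKKKK
KKKKKK
KKKKKK
KKKKKK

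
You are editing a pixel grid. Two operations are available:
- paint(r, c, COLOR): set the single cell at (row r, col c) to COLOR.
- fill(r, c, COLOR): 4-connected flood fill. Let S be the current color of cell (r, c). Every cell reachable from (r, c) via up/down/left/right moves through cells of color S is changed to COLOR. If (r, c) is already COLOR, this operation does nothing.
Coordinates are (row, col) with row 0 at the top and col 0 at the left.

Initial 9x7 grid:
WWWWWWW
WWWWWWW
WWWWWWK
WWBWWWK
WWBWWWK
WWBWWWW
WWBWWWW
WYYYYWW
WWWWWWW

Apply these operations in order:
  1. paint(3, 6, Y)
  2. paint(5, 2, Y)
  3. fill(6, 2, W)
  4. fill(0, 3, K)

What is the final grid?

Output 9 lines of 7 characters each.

Answer: KKKKKKK
KKKKKKK
KKKKKKK
KKBKKKY
KKBKKKK
KKYKKKK
KKKKKKK
KYYYYKK
KKKKKKK

Derivation:
After op 1 paint(3,6,Y):
WWWWWWW
WWWWWWW
WWWWWWK
WWBWWWY
WWBWWWK
WWBWWWW
WWBWWWW
WYYYYWW
WWWWWWW
After op 2 paint(5,2,Y):
WWWWWWW
WWWWWWW
WWWWWWK
WWBWWWY
WWBWWWK
WWYWWWW
WWBWWWW
WYYYYWW
WWWWWWW
After op 3 fill(6,2,W) [1 cells changed]:
WWWWWWW
WWWWWWW
WWWWWWK
WWBWWWY
WWBWWWK
WWYWWWW
WWWWWWW
WYYYYWW
WWWWWWW
After op 4 fill(0,3,K) [53 cells changed]:
KKKKKKK
KKKKKKK
KKKKKKK
KKBKKKY
KKBKKKK
KKYKKKK
KKKKKKK
KYYYYKK
KKKKKKK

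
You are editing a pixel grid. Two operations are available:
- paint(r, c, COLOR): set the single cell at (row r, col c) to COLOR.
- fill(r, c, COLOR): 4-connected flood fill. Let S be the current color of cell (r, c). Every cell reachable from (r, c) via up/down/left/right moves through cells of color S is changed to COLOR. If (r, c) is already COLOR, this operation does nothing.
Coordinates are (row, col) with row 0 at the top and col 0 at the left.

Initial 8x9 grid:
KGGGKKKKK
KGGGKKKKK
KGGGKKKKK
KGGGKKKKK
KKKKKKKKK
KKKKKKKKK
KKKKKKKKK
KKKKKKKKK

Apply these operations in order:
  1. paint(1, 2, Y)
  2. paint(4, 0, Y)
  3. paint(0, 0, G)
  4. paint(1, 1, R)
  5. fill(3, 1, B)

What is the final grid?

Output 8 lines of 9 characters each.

After op 1 paint(1,2,Y):
KGGGKKKKK
KGYGKKKKK
KGGGKKKKK
KGGGKKKKK
KKKKKKKKK
KKKKKKKKK
KKKKKKKKK
KKKKKKKKK
After op 2 paint(4,0,Y):
KGGGKKKKK
KGYGKKKKK
KGGGKKKKK
KGGGKKKKK
YKKKKKKKK
KKKKKKKKK
KKKKKKKKK
KKKKKKKKK
After op 3 paint(0,0,G):
GGGGKKKKK
KGYGKKKKK
KGGGKKKKK
KGGGKKKKK
YKKKKKKKK
KKKKKKKKK
KKKKKKKKK
KKKKKKKKK
After op 4 paint(1,1,R):
GGGGKKKKK
KRYGKKKKK
KGGGKKKKK
KGGGKKKKK
YKKKKKKKK
KKKKKKKKK
KKKKKKKKK
KKKKKKKKK
After op 5 fill(3,1,B) [11 cells changed]:
BBBBKKKKK
KRYBKKKKK
KBBBKKKKK
KBBBKKKKK
YKKKKKKKK
KKKKKKKKK
KKKKKKKKK
KKKKKKKKK

Answer: BBBBKKKKK
KRYBKKKKK
KBBBKKKKK
KBBBKKKKK
YKKKKKKKK
KKKKKKKKK
KKKKKKKKK
KKKKKKKKK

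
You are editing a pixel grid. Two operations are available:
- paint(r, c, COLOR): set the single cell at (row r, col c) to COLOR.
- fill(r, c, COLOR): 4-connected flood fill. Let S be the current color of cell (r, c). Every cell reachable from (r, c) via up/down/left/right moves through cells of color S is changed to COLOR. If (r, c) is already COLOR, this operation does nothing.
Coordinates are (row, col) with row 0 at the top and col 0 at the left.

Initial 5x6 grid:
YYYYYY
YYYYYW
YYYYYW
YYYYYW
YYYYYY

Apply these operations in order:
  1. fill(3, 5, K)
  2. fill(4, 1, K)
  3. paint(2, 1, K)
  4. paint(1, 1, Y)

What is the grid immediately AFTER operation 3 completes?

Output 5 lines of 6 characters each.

After op 1 fill(3,5,K) [3 cells changed]:
YYYYYY
YYYYYK
YYYYYK
YYYYYK
YYYYYY
After op 2 fill(4,1,K) [27 cells changed]:
KKKKKK
KKKKKK
KKKKKK
KKKKKK
KKKKKK
After op 3 paint(2,1,K):
KKKKKK
KKKKKK
KKKKKK
KKKKKK
KKKKKK

Answer: KKKKKK
KKKKKK
KKKKKK
KKKKKK
KKKKKK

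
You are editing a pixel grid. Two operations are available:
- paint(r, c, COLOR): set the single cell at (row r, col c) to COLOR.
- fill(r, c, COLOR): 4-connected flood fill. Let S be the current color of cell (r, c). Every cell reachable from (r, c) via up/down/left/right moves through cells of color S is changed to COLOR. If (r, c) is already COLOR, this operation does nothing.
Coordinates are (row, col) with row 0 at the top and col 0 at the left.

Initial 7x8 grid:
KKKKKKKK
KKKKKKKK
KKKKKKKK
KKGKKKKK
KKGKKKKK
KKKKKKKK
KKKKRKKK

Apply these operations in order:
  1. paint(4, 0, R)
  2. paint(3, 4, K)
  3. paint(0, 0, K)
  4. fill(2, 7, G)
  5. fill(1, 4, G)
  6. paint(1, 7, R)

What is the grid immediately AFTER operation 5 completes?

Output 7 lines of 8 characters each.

After op 1 paint(4,0,R):
KKKKKKKK
KKKKKKKK
KKKKKKKK
KKGKKKKK
RKGKKKKK
KKKKKKKK
KKKKRKKK
After op 2 paint(3,4,K):
KKKKKKKK
KKKKKKKK
KKKKKKKK
KKGKKKKK
RKGKKKKK
KKKKKKKK
KKKKRKKK
After op 3 paint(0,0,K):
KKKKKKKK
KKKKKKKK
KKKKKKKK
KKGKKKKK
RKGKKKKK
KKKKKKKK
KKKKRKKK
After op 4 fill(2,7,G) [52 cells changed]:
GGGGGGGG
GGGGGGGG
GGGGGGGG
GGGGGGGG
RGGGGGGG
GGGGGGGG
GGGGRGGG
After op 5 fill(1,4,G) [0 cells changed]:
GGGGGGGG
GGGGGGGG
GGGGGGGG
GGGGGGGG
RGGGGGGG
GGGGGGGG
GGGGRGGG

Answer: GGGGGGGG
GGGGGGGG
GGGGGGGG
GGGGGGGG
RGGGGGGG
GGGGGGGG
GGGGRGGG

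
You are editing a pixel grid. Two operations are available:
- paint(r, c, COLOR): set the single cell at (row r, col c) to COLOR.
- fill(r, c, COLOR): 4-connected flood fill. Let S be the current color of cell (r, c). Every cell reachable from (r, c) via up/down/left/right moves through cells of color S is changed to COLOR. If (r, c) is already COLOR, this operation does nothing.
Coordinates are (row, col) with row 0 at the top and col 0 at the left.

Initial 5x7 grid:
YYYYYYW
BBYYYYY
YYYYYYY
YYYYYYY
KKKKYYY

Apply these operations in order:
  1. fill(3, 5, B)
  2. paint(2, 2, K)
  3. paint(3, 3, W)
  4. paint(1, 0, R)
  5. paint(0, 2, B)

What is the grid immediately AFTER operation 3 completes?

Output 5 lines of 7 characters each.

Answer: BBBBBBW
BBBBBBB
BBKBBBB
BBBWBBB
KKKKBBB

Derivation:
After op 1 fill(3,5,B) [28 cells changed]:
BBBBBBW
BBBBBBB
BBBBBBB
BBBBBBB
KKKKBBB
After op 2 paint(2,2,K):
BBBBBBW
BBBBBBB
BBKBBBB
BBBBBBB
KKKKBBB
After op 3 paint(3,3,W):
BBBBBBW
BBBBBBB
BBKBBBB
BBBWBBB
KKKKBBB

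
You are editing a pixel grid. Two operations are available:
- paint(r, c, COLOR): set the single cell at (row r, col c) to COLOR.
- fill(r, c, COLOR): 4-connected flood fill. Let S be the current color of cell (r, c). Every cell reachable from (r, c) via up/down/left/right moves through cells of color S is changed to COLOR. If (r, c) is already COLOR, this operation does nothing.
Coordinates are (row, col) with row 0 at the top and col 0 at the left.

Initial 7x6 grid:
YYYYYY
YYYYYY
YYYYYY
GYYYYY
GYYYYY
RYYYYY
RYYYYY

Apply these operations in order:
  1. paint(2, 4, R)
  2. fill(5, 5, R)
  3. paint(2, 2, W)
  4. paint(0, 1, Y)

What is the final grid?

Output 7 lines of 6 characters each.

Answer: RYRRRR
RRRRRR
RRWRRR
GRRRRR
GRRRRR
RRRRRR
RRRRRR

Derivation:
After op 1 paint(2,4,R):
YYYYYY
YYYYYY
YYYYRY
GYYYYY
GYYYYY
RYYYYY
RYYYYY
After op 2 fill(5,5,R) [37 cells changed]:
RRRRRR
RRRRRR
RRRRRR
GRRRRR
GRRRRR
RRRRRR
RRRRRR
After op 3 paint(2,2,W):
RRRRRR
RRRRRR
RRWRRR
GRRRRR
GRRRRR
RRRRRR
RRRRRR
After op 4 paint(0,1,Y):
RYRRRR
RRRRRR
RRWRRR
GRRRRR
GRRRRR
RRRRRR
RRRRRR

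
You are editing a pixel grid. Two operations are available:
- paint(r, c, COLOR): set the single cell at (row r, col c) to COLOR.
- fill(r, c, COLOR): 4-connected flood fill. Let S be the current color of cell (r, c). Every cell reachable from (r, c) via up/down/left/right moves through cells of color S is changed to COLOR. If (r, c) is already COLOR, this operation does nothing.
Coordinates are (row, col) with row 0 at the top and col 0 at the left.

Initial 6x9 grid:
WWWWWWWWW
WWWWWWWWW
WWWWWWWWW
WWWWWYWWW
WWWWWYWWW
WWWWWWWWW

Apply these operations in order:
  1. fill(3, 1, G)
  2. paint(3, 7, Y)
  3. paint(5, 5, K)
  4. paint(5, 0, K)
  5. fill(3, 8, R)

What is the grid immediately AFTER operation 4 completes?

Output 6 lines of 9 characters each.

Answer: GGGGGGGGG
GGGGGGGGG
GGGGGGGGG
GGGGGYGYG
GGGGGYGGG
KGGGGKGGG

Derivation:
After op 1 fill(3,1,G) [52 cells changed]:
GGGGGGGGG
GGGGGGGGG
GGGGGGGGG
GGGGGYGGG
GGGGGYGGG
GGGGGGGGG
After op 2 paint(3,7,Y):
GGGGGGGGG
GGGGGGGGG
GGGGGGGGG
GGGGGYGYG
GGGGGYGGG
GGGGGGGGG
After op 3 paint(5,5,K):
GGGGGGGGG
GGGGGGGGG
GGGGGGGGG
GGGGGYGYG
GGGGGYGGG
GGGGGKGGG
After op 4 paint(5,0,K):
GGGGGGGGG
GGGGGGGGG
GGGGGGGGG
GGGGGYGYG
GGGGGYGGG
KGGGGKGGG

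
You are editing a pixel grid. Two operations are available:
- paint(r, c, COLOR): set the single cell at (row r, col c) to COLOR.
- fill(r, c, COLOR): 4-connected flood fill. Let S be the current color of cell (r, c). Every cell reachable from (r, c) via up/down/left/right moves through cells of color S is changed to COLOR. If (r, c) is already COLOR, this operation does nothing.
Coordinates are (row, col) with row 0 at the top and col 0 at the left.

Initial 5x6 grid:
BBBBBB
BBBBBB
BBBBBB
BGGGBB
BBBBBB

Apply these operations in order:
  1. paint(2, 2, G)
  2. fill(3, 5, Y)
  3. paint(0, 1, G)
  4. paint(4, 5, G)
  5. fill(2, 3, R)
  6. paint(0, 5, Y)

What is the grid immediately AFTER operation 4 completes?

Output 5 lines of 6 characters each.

Answer: YGYYYY
YYYYYY
YYGYYY
YGGGYY
YYYYYG

Derivation:
After op 1 paint(2,2,G):
BBBBBB
BBBBBB
BBGBBB
BGGGBB
BBBBBB
After op 2 fill(3,5,Y) [26 cells changed]:
YYYYYY
YYYYYY
YYGYYY
YGGGYY
YYYYYY
After op 3 paint(0,1,G):
YGYYYY
YYYYYY
YYGYYY
YGGGYY
YYYYYY
After op 4 paint(4,5,G):
YGYYYY
YYYYYY
YYGYYY
YGGGYY
YYYYYG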